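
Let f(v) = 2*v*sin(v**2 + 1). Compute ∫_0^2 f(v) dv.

Let u = v**2 + 1, so du = 2*v dv. When v = 0, u = 1; when v = 2, u = 5.
The integral becomes ∫ sin(u) du from 1 to 5, with antiderivative -cos(u).
Back in v: F(v) = -cos(v**2 + 1).
Then F(2) - F(0) = (-cos(5)) - (-cos(1)) = -cos(5) + cos(1).

-cos(5) + cos(1)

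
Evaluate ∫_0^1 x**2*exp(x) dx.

-2 + E

Integrate by parts twice (u = x^2, dv = exp(x) dx).
An antiderivative is F(x) = (x**2 - 2*x + 2)*exp(x).
Then F(1) - F(0) = (E) - (2) = -2 + E.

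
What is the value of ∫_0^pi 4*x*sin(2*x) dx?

-2*pi

Integrate by parts once (u = x, dv = 4*sin(2*x) dx).
An antiderivative is F(x) = -2*x*cos(2*x) + sin(2*x).
Then F(pi) - F(0) = (-2*pi) - (0) = -2*pi.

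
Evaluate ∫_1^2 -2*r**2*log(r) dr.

14/9 - 16*log(2)/3

Integrate by parts once (u = ln r, dv = -2*r**2 dr).
An antiderivative is F(r) = -2*r**3*(3*log(r) - 1)/9.
Then F(2) - F(1) = (16/9 - 16*log(2)/3) - (2/9) = 14/9 - 16*log(2)/3.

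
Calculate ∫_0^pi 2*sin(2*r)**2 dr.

pi

Use the identity sin^2(2*r) = (1 - cos(4*r))/2.
An antiderivative is F(r) = r - sin(4*r)/4.
Then F(pi) - F(0) = (pi) - (0) = pi.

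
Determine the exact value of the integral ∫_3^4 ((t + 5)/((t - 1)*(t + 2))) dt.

log(15/8)

Factor the denominator: t**2 + t - 2 = (t + 2)(t - 1).
Partial fractions: (t + 5)/((t - 1)*(t + 2)) = -1/(t + 2) + 2/(t - 1).
An antiderivative is F(t) = 2*log(t - 1) - log(t + 2).
Then F(4) - F(3) = (log(3/2)) - (log(4/5)) = log(15/8).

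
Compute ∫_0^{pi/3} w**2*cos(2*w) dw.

-pi/12 - sqrt(3)/8 + sqrt(3)*pi**2/36

Integrate by parts twice (u = w^2, dv = cos(2*w) dw).
An antiderivative is F(w) = w**2*sin(2*w)/2 + w*cos(2*w)/2 - sin(2*w)/4.
Then F(pi/3) - F(0) = (-pi/12 - sqrt(3)/8 + sqrt(3)*pi**2/36) - (0) = -pi/12 - sqrt(3)/8 + sqrt(3)*pi**2/36.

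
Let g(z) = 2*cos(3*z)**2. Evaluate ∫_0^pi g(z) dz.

Use the identity cos^2(3*z) = (1 + cos(6*z))/2.
An antiderivative is F(z) = z + sin(6*z)/6.
Then F(pi) - F(0) = (pi) - (0) = pi.

pi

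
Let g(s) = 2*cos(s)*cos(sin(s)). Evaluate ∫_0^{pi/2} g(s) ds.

2*sin(1)

Let u = sin(s), so du = cos(s) ds. When s = 0, u = 0; when s = pi/2, u = 1.
The integral becomes 2·∫ cos(u) du from 0 to 1, with antiderivative 2*sin(u).
Back in s: F(s) = 2*sin(sin(s)).
Then F(pi/2) - F(0) = (2*sin(1)) - (0) = 2*sin(1).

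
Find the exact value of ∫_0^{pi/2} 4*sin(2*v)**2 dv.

pi

Use the identity sin^2(2*v) = (1 - cos(4*v))/2.
An antiderivative is F(v) = 2*v - sin(4*v)/2.
Then F(pi/2) - F(0) = (pi) - (0) = pi.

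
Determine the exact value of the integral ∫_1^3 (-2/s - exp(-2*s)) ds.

An antiderivative is F(s) = -2*log(s) + exp(-2*s)/2.
Then F(3) - F(1) = (-2*log(3) + exp(-6)/2) - (exp(-2)/2) = (-4*exp(6)*log(3) - exp(4) + 1)*exp(-6)/2.

(-4*exp(6)*log(3) - exp(4) + 1)*exp(-6)/2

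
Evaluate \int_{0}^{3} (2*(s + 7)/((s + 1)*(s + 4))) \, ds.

-2*log(7) + 12*log(2)

Factor the denominator: s**2 + 5*s + 4 = (s + 4)(s + 1).
Partial fractions: 2*(s + 7)/((s + 1)*(s + 4)) = -2/(s + 4) + 4/(s + 1).
An antiderivative is F(s) = 4*log(s + 1) - 2*log(s + 4).
Then F(3) - F(0) = (-2*log(7) + 8*log(2)) - (-log(16)) = -2*log(7) + 12*log(2).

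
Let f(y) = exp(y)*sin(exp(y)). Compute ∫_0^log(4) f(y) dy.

Let u = exp(y), so du = exp(y) dy. When y = 0, u = 1; when y = log(4), u = 4.
The integral becomes ∫ sin(u) du from 1 to 4, with antiderivative -cos(u).
Back in y: F(y) = -cos(exp(y)).
Then F(log(4)) - F(0) = (-cos(4)) - (-cos(1)) = cos(1) - cos(4).

cos(1) - cos(4)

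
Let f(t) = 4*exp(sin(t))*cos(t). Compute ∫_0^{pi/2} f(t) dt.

-4 + 4*E

Let u = sin(t), so du = cos(t) dt. When t = 0, u = 0; when t = pi/2, u = 1.
The integral becomes 4·∫ exp(u) du from 0 to 1, with antiderivative 4*exp(u).
Back in t: F(t) = 4*exp(sin(t)).
Then F(pi/2) - F(0) = (4*E) - (4) = -4 + 4*E.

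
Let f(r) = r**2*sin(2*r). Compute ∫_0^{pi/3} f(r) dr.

Integrate by parts twice (u = r^2, dv = sin(2*r) dr).
An antiderivative is F(r) = -r**2*cos(2*r)/2 + r*sin(2*r)/2 + cos(2*r)/4.
Then F(pi/3) - F(0) = (-1/8 + pi**2/36 + sqrt(3)*pi/12) - (1/4) = -3/8 + pi**2/36 + sqrt(3)*pi/12.

-3/8 + pi**2/36 + sqrt(3)*pi/12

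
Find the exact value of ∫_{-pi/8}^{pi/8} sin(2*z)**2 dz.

-1/4 + pi/8

Use the identity sin^2(2*z) = (1 - cos(4*z))/2.
An antiderivative is F(z) = z/2 - sin(4*z)/8.
Then F(pi/8) - F(-pi/8) = (-1/8 + pi/16) - (1/8 - pi/16) = -1/4 + pi/8.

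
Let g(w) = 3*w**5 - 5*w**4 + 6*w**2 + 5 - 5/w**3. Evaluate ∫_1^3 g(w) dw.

By the power rule, an antiderivative is F(w) = w**6/2 - w**5 + 2*w**3 + 5*w + 5/(2*w**2).
Then F(3) - F(1) = (1717/9) - (9) = 1636/9.

1636/9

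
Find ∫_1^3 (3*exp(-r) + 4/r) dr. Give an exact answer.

-3*exp(-3) + 3*exp(-1) + 4*log(3)

An antiderivative is F(r) = 4*log(r) - 3*exp(-r).
Then F(3) - F(1) = (-3*exp(-3) + 4*log(3)) - (-3*exp(-1)) = -3*exp(-3) + 3*exp(-1) + 4*log(3).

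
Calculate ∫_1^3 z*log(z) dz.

Integrate by parts once (u = ln z, dv = z dz).
An antiderivative is F(z) = z**2*(2*log(z) - 1)/4.
Then F(3) - F(1) = (-9/4 + 9*log(3)/2) - (-1/4) = -2 + 9*log(3)/2.

-2 + 9*log(3)/2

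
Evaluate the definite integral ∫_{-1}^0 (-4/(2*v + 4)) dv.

An antiderivative is F(v) = -2*log(2*v + 4).
Then F(0) - F(-1) = (-log(16)) - (-log(4)) = -log(4).

-log(4)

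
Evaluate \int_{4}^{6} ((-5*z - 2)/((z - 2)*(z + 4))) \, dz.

-3*log(5) + 4*log(2)

Factor the denominator: z**2 + 2*z - 8 = (z + 4)(z - 2).
Partial fractions: (-5*z - 2)/((z - 2)*(z + 4)) = -3/(z + 4) - 2/(z - 2).
An antiderivative is F(z) = -2*log(z - 2) - 3*log(z + 4).
Then F(6) - F(4) = (-7*log(2) - 3*log(5)) - (-11*log(2)) = -3*log(5) + 4*log(2).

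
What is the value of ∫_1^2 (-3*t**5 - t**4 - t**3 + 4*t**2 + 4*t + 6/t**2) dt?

By the power rule, an antiderivative is F(t) = -t**6/2 - t**5/5 - t**4/4 + 4*t**3/3 + 2*t**2 - 6/t.
Then F(2) - F(1) = (-401/15) - (-217/60) = -1387/60.

-1387/60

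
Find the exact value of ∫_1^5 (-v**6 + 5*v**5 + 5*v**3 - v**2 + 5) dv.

54980/21

By the power rule, an antiderivative is F(v) = -v**7/7 + 5*v**6/6 + 5*v**4/4 - v**3/3 + 5*v.
Then F(5) - F(1) = (220475/84) - (185/28) = 54980/21.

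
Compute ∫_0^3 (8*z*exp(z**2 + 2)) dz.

Let u = z**2 + 2, so du = 2*z dz. When z = 0, u = 2; when z = 3, u = 11.
The integral becomes 4·∫ exp(u) du from 2 to 11, with antiderivative 4*exp(u).
Back in z: F(z) = 4*exp(z**2 + 2).
Then F(3) - F(0) = (4*exp(11)) - (4*exp(2)) = -4*(1 - exp(9))*exp(2).

-4*(1 - exp(9))*exp(2)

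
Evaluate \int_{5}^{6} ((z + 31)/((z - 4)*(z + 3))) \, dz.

Factor the denominator: z**2 - z - 12 = (z + 3)(z - 4).
Partial fractions: (z + 31)/((z - 4)*(z + 3)) = -4/(z + 3) + 5/(z - 4).
An antiderivative is F(z) = 5*log(z - 4) - 4*log(z + 3).
Then F(6) - F(5) = (-8*log(3) + 5*log(2)) - (-12*log(2)) = -8*log(3) + 17*log(2).

-8*log(3) + 17*log(2)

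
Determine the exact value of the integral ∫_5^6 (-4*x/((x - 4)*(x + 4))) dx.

Factor the denominator: x**2 - 16 = (x + 4)(x - 4).
Partial fractions: -4*x/((x - 4)*(x + 4)) = -2/(x + 4) - 2/(x - 4).
An antiderivative is F(x) = -2*log(x - 4) - 2*log(x + 4).
Then F(6) - F(5) = (-2*log(5) - 4*log(2)) - (-log(81)) = -2*log(5) - 4*log(2) + 4*log(3).

-2*log(5) - 4*log(2) + 4*log(3)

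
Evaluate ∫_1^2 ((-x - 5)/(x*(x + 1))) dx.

Factor the denominator: x**2 + x = (x + 1)x.
Partial fractions: (-x - 5)/(x*(x + 1)) = 4/(x + 1) - 5/x.
An antiderivative is F(x) = -5*log(x) + 4*log(x + 1).
Then F(2) - F(1) = (log(81/32)) - (log(16)) = -9*log(2) + 4*log(3).

-9*log(2) + 4*log(3)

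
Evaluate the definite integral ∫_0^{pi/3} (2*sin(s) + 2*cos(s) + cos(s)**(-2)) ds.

An antiderivative is F(s) = 2*sin(s) - 2*cos(s) + tan(s).
Then F(pi/3) - F(0) = (-1 + 2*sqrt(3)) - (-2) = 1 + 2*sqrt(3).

1 + 2*sqrt(3)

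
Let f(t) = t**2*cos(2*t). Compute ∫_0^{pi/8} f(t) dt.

Integrate by parts twice (u = t^2, dv = cos(2*t) dt).
An antiderivative is F(t) = t**2*sin(2*t)/2 + t*cos(2*t)/2 - sin(2*t)/4.
Then F(pi/8) - F(0) = (sqrt(2)*(-32 + pi**2 + 8*pi)/256) - (0) = sqrt(2)*(-32 + pi**2 + 8*pi)/256.

sqrt(2)*(-32 + pi**2 + 8*pi)/256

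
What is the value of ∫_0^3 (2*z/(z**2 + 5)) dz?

Let u = z**2 + 5, so du = 2*z dz. When z = 0, u = 5; when z = 3, u = 14.
The integral becomes ∫ 1/u du from 5 to 14, with antiderivative log(u).
Back in z: F(z) = log(z**2 + 5).
Then F(3) - F(0) = (log(14)) - (log(5)) = log(14/5).

log(14/5)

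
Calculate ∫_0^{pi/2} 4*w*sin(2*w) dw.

Integrate by parts once (u = w, dv = 4*sin(2*w) dw).
An antiderivative is F(w) = -2*w*cos(2*w) + sin(2*w).
Then F(pi/2) - F(0) = (pi) - (0) = pi.

pi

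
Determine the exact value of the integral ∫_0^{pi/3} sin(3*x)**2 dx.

pi/6

Use the identity sin^2(3*x) = (1 - cos(6*x))/2.
An antiderivative is F(x) = x/2 - sin(6*x)/12.
Then F(pi/3) - F(0) = (pi/6) - (0) = pi/6.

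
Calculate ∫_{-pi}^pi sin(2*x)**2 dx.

Use the identity sin^2(2*x) = (1 - cos(4*x))/2.
An antiderivative is F(x) = x/2 - sin(4*x)/8.
Then F(pi) - F(-pi) = (pi/2) - (-pi/2) = pi.

pi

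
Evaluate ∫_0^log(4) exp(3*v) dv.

Let u = exp(v), so du = exp(v) dv. When v = 0, u = 1; when v = log(4), u = 4.
The integral becomes ∫ u**2 du from 1 to 4, with antiderivative u**3/3.
Back in v: F(v) = exp(3*v)/3.
Then F(log(4)) - F(0) = (64/3) - (1/3) = 21.

21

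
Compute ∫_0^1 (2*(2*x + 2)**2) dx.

56/3

Let u = 2*x + 2, so du = 2 dx. When x = 0, u = 2; when x = 1, u = 4.
The integral becomes ∫ u**2 du from 2 to 4, with antiderivative u**3/3.
Back in x: F(x) = (2*x + 2)**3/3.
Then F(1) - F(0) = (64/3) - (8/3) = 56/3.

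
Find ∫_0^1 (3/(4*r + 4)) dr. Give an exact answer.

An antiderivative is F(r) = 3*log(4*r + 4)/4.
Then F(1) - F(0) = (9*log(2)/4) - (3*log(2)/2) = 3*log(2)/4.

3*log(2)/4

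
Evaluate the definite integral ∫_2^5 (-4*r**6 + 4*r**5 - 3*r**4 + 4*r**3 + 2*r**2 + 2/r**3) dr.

By the power rule, an antiderivative is F(r) = -4*r**7/7 + 2*r**6/3 - 3*r**5/5 + r**4 + 2*r**3/3 - 1/r**2.
Then F(5) - F(2) = (-6193757/175) - (-4003/140) = -24755013/700.

-24755013/700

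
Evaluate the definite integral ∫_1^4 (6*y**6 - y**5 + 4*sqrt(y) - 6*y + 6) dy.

By the power rule, an antiderivative is F(y) = 6*y**7/7 - y**6/6 + 8*y**(3/2)/3 - 3*y**2 + 6*y.
Then F(4) - F(1) = (280520/21) - (89/14) = 560773/42.

560773/42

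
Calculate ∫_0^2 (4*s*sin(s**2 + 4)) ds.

2*cos(4) - 2*cos(8)

Let u = s**2 + 4, so du = 2*s ds. When s = 0, u = 4; when s = 2, u = 8.
The integral becomes 2·∫ sin(u) du from 4 to 8, with antiderivative -2*cos(u).
Back in s: F(s) = -2*cos(s**2 + 4).
Then F(2) - F(0) = (-2*cos(8)) - (-2*cos(4)) = 2*cos(4) - 2*cos(8).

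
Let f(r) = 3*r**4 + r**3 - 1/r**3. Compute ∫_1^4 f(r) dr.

By the power rule, an antiderivative is F(r) = 3*r**5/5 + r**4/4 + 1/(2*r**2).
Then F(4) - F(1) = (108549/160) - (27/20) = 108333/160.

108333/160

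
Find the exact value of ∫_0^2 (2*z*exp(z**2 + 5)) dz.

Let u = z**2 + 5, so du = 2*z dz. When z = 0, u = 5; when z = 2, u = 9.
The integral becomes ∫ exp(u) du from 5 to 9, with antiderivative exp(u).
Back in z: F(z) = exp(z**2 + 5).
Then F(2) - F(0) = (exp(9)) - (exp(5)) = -exp(5) + exp(9).

-exp(5) + exp(9)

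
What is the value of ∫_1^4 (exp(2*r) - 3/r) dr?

-log(64) - exp(2)/2 + exp(8)/2

An antiderivative is F(r) = exp(2*r)/2 - 3*log(r).
Then F(4) - F(1) = (-log(64) + exp(8)/2) - (exp(2)/2) = -log(64) - exp(2)/2 + exp(8)/2.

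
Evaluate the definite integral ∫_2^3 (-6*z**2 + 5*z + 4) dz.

-43/2

By the power rule, an antiderivative is F(z) = -2*z**3 + 5*z**2/2 + 4*z.
Then F(3) - F(2) = (-39/2) - (2) = -43/2.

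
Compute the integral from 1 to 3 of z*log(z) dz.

Integrate by parts once (u = ln z, dv = z dz).
An antiderivative is F(z) = z**2*(2*log(z) - 1)/4.
Then F(3) - F(1) = (-9/4 + 9*log(3)/2) - (-1/4) = -2 + 9*log(3)/2.

-2 + 9*log(3)/2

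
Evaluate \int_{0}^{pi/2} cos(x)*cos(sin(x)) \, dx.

sin(1)

Let u = sin(x), so du = cos(x) dx. When x = 0, u = 0; when x = pi/2, u = 1.
The integral becomes ∫ cos(u) du from 0 to 1, with antiderivative sin(u).
Back in x: F(x) = sin(sin(x)).
Then F(pi/2) - F(0) = (sin(1)) - (0) = sin(1).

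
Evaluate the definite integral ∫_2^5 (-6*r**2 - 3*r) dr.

By the power rule, an antiderivative is F(r) = -2*r**3 - 3*r**2/2.
Then F(5) - F(2) = (-575/2) - (-22) = -531/2.

-531/2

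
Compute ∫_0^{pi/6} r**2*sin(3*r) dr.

Integrate by parts twice (u = r^2, dv = sin(3*r) dr).
An antiderivative is F(r) = -r**2*cos(3*r)/3 + 2*r*sin(3*r)/9 + 2*cos(3*r)/27.
Then F(pi/6) - F(0) = (pi/27) - (2/27) = -2/27 + pi/27.

-2/27 + pi/27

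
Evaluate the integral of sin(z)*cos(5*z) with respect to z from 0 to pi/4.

-1/6

Use the identity sin(z)cos(5*z) = [sin(6*z) + sin(-4*z)]/2.
An antiderivative is F(z) = cos(4*z)/8 - cos(6*z)/12.
Then F(pi/4) - F(0) = (-1/8) - (1/24) = -1/6.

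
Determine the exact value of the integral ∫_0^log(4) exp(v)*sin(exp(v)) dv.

Let u = exp(v), so du = exp(v) dv. When v = 0, u = 1; when v = log(4), u = 4.
The integral becomes ∫ sin(u) du from 1 to 4, with antiderivative -cos(u).
Back in v: F(v) = -cos(exp(v)).
Then F(log(4)) - F(0) = (-cos(4)) - (-cos(1)) = cos(1) - cos(4).

cos(1) - cos(4)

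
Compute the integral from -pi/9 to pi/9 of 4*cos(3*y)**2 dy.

Use the identity cos^2(3*y) = (1 + cos(6*y))/2.
An antiderivative is F(y) = 2*y + sin(6*y)/3.
Then F(pi/9) - F(-pi/9) = (sqrt(3)/6 + 2*pi/9) - (-2*pi/9 - sqrt(3)/6) = sqrt(3)/3 + 4*pi/9.

sqrt(3)/3 + 4*pi/9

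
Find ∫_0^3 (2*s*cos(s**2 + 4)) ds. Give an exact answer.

Let u = s**2 + 4, so du = 2*s ds. When s = 0, u = 4; when s = 3, u = 13.
The integral becomes ∫ cos(u) du from 4 to 13, with antiderivative sin(u).
Back in s: F(s) = sin(s**2 + 4).
Then F(3) - F(0) = (sin(13)) - (sin(4)) = sin(13) - sin(4).

sin(13) - sin(4)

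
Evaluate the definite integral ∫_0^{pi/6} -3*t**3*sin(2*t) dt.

-3*pi/16 - sqrt(3)*pi**2/32 + pi**3/288 + 9*sqrt(3)/16

Integrate by parts 3 times (u = t^3, dv = -3*sin(2*t) dt).
An antiderivative is F(t) = 3*t**3*cos(2*t)/2 - 9*t**2*sin(2*t)/4 - 9*t*cos(2*t)/4 + 9*sin(2*t)/8.
Then F(pi/6) - F(0) = (-3*pi/16 - sqrt(3)*pi**2/32 + pi**3/288 + 9*sqrt(3)/16) - (0) = -3*pi/16 - sqrt(3)*pi**2/32 + pi**3/288 + 9*sqrt(3)/16.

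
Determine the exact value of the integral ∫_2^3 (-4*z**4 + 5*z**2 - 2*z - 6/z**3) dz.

By the power rule, an antiderivative is F(z) = -4*z**5/5 + 5*z**3/3 - z**2 + 3/z**2.
Then F(3) - F(2) = (-2371/15) - (-931/60) = -2851/20.

-2851/20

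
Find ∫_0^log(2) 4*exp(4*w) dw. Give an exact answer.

15

Let u = exp(w), so du = exp(w) dw. When w = 0, u = 1; when w = log(2), u = 2.
The integral becomes 4·∫ u**3 du from 1 to 2, with antiderivative u**4.
Back in w: F(w) = exp(4*w).
Then F(log(2)) - F(0) = (16) - (1) = 15.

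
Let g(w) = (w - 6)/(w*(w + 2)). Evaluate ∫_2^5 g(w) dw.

Factor the denominator: w**2 + 2*w = (w + 2)w.
Partial fractions: (w - 6)/(w*(w + 2)) = 4/(w + 2) - 3/w.
An antiderivative is F(w) = -3*log(w) + 4*log(w + 2).
Then F(5) - F(2) = (-3*log(5) + 4*log(7)) - (log(32)) = -3*log(5) - 5*log(2) + 4*log(7).

-3*log(5) - 5*log(2) + 4*log(7)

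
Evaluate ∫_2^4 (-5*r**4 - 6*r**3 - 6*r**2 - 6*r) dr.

-1500

By the power rule, an antiderivative is F(r) = -r**5 - 3*r**4/2 - 2*r**3 - 3*r**2.
Then F(4) - F(2) = (-1584) - (-84) = -1500.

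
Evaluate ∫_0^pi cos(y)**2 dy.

pi/2

Use the identity cos^2(y) = (1 + cos(2*y))/2.
An antiderivative is F(y) = y/2 + sin(2*y)/4.
Then F(pi) - F(0) = (pi/2) - (0) = pi/2.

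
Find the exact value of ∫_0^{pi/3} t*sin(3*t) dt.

pi/9

Integrate by parts once (u = t, dv = sin(3*t) dt).
An antiderivative is F(t) = -t*cos(3*t)/3 + sin(3*t)/9.
Then F(pi/3) - F(0) = (pi/9) - (0) = pi/9.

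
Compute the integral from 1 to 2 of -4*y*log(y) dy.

3 - 8*log(2)

Integrate by parts once (u = ln y, dv = -4*y dy).
An antiderivative is F(y) = -y**2*(2*log(y) - 1).
Then F(2) - F(1) = (4 - 8*log(2)) - (1) = 3 - 8*log(2).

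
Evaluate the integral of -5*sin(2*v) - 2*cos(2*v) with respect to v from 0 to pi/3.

An antiderivative is F(v) = -sin(2*v) + 5*cos(2*v)/2.
Then F(pi/3) - F(0) = (-5/4 - sqrt(3)/2) - (5/2) = -15/4 - sqrt(3)/2.

-15/4 - sqrt(3)/2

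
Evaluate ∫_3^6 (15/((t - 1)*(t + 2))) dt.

-20*log(2) + 10*log(5)

Factor the denominator: t**2 + t - 2 = (t + 2)(t - 1).
Partial fractions: 15/((t - 1)*(t + 2)) = -5/(t + 2) + 5/(t - 1).
An antiderivative is F(t) = 5*log(t - 1) - 5*log(t + 2).
Then F(6) - F(3) = (-15*log(2) + 5*log(5)) - (-5*log(5) + 5*log(2)) = -20*log(2) + 10*log(5).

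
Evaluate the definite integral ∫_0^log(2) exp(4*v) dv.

Let u = exp(v), so du = exp(v) dv. When v = 0, u = 1; when v = log(2), u = 2.
The integral becomes ∫ u**3 du from 1 to 2, with antiderivative u**4/4.
Back in v: F(v) = exp(4*v)/4.
Then F(log(2)) - F(0) = (4) - (1/4) = 15/4.

15/4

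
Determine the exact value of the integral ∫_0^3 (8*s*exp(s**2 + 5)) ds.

-4*(1 - exp(9))*exp(5)

Let u = s**2 + 5, so du = 2*s ds. When s = 0, u = 5; when s = 3, u = 14.
The integral becomes 4·∫ exp(u) du from 5 to 14, with antiderivative 4*exp(u).
Back in s: F(s) = 4*exp(s**2 + 5).
Then F(3) - F(0) = (4*exp(14)) - (4*exp(5)) = -4*(1 - exp(9))*exp(5).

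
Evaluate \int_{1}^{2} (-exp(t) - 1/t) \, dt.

An antiderivative is F(t) = -exp(t) - log(t).
Then F(2) - F(1) = (-exp(2) - log(2)) - (-exp(1)) = -exp(2) - log(2) + exp(1).

-exp(2) - log(2) + exp(1)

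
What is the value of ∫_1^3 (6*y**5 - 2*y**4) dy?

By the power rule, an antiderivative is F(y) = y**6 - 2*y**5/5.
Then F(3) - F(1) = (3159/5) - (3/5) = 3156/5.

3156/5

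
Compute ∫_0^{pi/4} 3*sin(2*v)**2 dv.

3*pi/8

Use the identity sin^2(2*v) = (1 - cos(4*v))/2.
An antiderivative is F(v) = 3*v/2 - 3*sin(4*v)/8.
Then F(pi/4) - F(0) = (3*pi/8) - (0) = 3*pi/8.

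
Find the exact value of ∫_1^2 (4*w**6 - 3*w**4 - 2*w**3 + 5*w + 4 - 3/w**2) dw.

By the power rule, an antiderivative is F(w) = 4*w**7/7 - 3*w**5/5 - w**4/2 + 5*w**2/2 + 4*w + 3/w.
Then F(2) - F(1) = (4581/70) - (314/35) = 3953/70.

3953/70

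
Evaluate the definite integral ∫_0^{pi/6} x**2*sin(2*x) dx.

-1/8 - pi**2/144 + sqrt(3)*pi/24

Integrate by parts twice (u = x^2, dv = sin(2*x) dx).
An antiderivative is F(x) = -x**2*cos(2*x)/2 + x*sin(2*x)/2 + cos(2*x)/4.
Then F(pi/6) - F(0) = (-pi**2/144 + 1/8 + sqrt(3)*pi/24) - (1/4) = -1/8 - pi**2/144 + sqrt(3)*pi/24.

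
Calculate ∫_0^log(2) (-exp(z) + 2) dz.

-1 + log(4)

An antiderivative is F(z) = 2*z - exp(z).
Then F(log(2)) - F(0) = (-2 + 2*log(2)) - (-1) = -1 + log(4).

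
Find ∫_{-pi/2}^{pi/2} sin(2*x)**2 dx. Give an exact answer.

Use the identity sin^2(2*x) = (1 - cos(4*x))/2.
An antiderivative is F(x) = x/2 - sin(4*x)/8.
Then F(pi/2) - F(-pi/2) = (pi/4) - (-pi/4) = pi/2.

pi/2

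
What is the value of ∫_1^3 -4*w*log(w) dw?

Integrate by parts once (u = ln w, dv = -4*w dw).
An antiderivative is F(w) = -w**2*(2*log(w) - 1).
Then F(3) - F(1) = (9 - 18*log(3)) - (1) = 8 - 18*log(3).

8 - 18*log(3)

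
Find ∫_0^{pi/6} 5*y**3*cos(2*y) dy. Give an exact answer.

Integrate by parts 3 times (u = y^3, dv = 5*cos(2*y) dy).
An antiderivative is F(y) = 5*y**3*sin(2*y)/2 + 15*y**2*cos(2*y)/4 - 15*y*sin(2*y)/4 - 15*cos(2*y)/8.
Then F(pi/6) - F(0) = (-5*sqrt(3)*pi/16 - 15/16 + 5*sqrt(3)*pi**3/864 + 5*pi**2/96) - (-15/8) = -5*sqrt(3)*pi/16 + 5*sqrt(3)*pi**3/864 + 5*pi**2/96 + 15/16.

-5*sqrt(3)*pi/16 + 5*sqrt(3)*pi**3/864 + 5*pi**2/96 + 15/16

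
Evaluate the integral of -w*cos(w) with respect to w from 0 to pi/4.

Integrate by parts once (u = w, dv = -cos(w) dw).
An antiderivative is F(w) = -w*sin(w) - cos(w).
Then F(pi/4) - F(0) = (sqrt(2)*(-4 - pi)/8) - (-1) = -sqrt(2)/2 - sqrt(2)*pi/8 + 1.

-sqrt(2)/2 - sqrt(2)*pi/8 + 1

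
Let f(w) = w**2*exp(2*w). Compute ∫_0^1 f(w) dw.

Integrate by parts twice (u = w^2, dv = exp(2*w) dw).
An antiderivative is F(w) = (2*w**2 - 2*w + 1)*exp(2*w)/4.
Then F(1) - F(0) = (exp(2)/4) - (1/4) = -1/4 + exp(2)/4.

-1/4 + exp(2)/4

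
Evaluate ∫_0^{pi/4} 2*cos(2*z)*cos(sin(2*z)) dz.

sin(1)

Let u = sin(2*z), so du = 2*cos(2*z) dz. When z = 0, u = 0; when z = pi/4, u = 1.
The integral becomes ∫ cos(u) du from 0 to 1, with antiderivative sin(u).
Back in z: F(z) = sin(sin(2*z)).
Then F(pi/4) - F(0) = (sin(1)) - (0) = sin(1).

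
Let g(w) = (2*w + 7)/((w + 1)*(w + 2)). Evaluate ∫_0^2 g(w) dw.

Factor the denominator: w**2 + 3*w + 2 = (w + 2)(w + 1).
Partial fractions: (2*w + 7)/((w + 1)*(w + 2)) = -3/(w + 2) + 5/(w + 1).
An antiderivative is F(w) = 5*log(w + 1) - 3*log(w + 2).
Then F(2) - F(0) = (-6*log(2) + 5*log(3)) - (-log(8)) = -3*log(2) + 5*log(3).

-3*log(2) + 5*log(3)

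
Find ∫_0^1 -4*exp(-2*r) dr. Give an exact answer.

An antiderivative is F(r) = 2*exp(-2*r).
Then F(1) - F(0) = (2*exp(-2)) - (2) = -2 + 2*exp(-2).

-2 + 2*exp(-2)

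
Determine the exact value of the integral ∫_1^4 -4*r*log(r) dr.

Integrate by parts once (u = ln r, dv = -4*r dr).
An antiderivative is F(r) = -r**2*(2*log(r) - 1).
Then F(4) - F(1) = (16 - 64*log(2)) - (1) = 15 - 64*log(2).

15 - 64*log(2)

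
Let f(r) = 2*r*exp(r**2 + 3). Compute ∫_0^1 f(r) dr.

Let u = r**2 + 3, so du = 2*r dr. When r = 0, u = 3; when r = 1, u = 4.
The integral becomes ∫ exp(u) du from 3 to 4, with antiderivative exp(u).
Back in r: F(r) = exp(r**2 + 3).
Then F(1) - F(0) = (exp(4)) - (exp(3)) = -exp(3) + exp(4).

-exp(3) + exp(4)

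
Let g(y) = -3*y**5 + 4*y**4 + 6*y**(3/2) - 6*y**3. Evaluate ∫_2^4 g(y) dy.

-7528/5 - 48*sqrt(2)/5

By the power rule, an antiderivative is F(y) = -y**6/2 + 12*y**(5/2)/5 + 4*y**5/5 - 3*y**4/2.
Then F(4) - F(2) = (-1536) - (-152/5 + 48*sqrt(2)/5) = -7528/5 - 48*sqrt(2)/5.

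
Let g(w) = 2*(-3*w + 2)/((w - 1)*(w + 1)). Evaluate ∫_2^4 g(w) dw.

Factor the denominator: w**2 - 1 = (w + 1)(w - 1).
Partial fractions: 2*(-3*w + 2)/((w - 1)*(w + 1)) = -5/(w + 1) - 1/(w - 1).
An antiderivative is F(w) = -log(w - 1) - 5*log(w + 1).
Then F(4) - F(2) = (-5*log(5) - log(3)) - (-5*log(3)) = -5*log(5) + 4*log(3).

-5*log(5) + 4*log(3)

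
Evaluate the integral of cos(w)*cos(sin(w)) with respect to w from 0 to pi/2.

Let u = sin(w), so du = cos(w) dw. When w = 0, u = 0; when w = pi/2, u = 1.
The integral becomes ∫ cos(u) du from 0 to 1, with antiderivative sin(u).
Back in w: F(w) = sin(sin(w)).
Then F(pi/2) - F(0) = (sin(1)) - (0) = sin(1).

sin(1)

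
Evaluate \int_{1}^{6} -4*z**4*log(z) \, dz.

Integrate by parts once (u = ln z, dv = -4*z**4 dz).
An antiderivative is F(z) = -4*z**5*(5*log(z) - 1)/25.
Then F(6) - F(1) = (31104/25 - 31104*log(6)/5) - (4/25) = 1244 - 31104*log(6)/5.

1244 - 31104*log(6)/5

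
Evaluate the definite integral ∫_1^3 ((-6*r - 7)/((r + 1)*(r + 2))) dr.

Factor the denominator: r**2 + 3*r + 2 = (r + 2)(r + 1).
Partial fractions: (-6*r - 7)/((r + 1)*(r + 2)) = -5/(r + 2) - 1/(r + 1).
An antiderivative is F(r) = -log(r + 1) - 5*log(r + 2).
Then F(3) - F(1) = (-5*log(5) - 2*log(2)) - (-5*log(3) - log(2)) = -5*log(5) - log(2) + 5*log(3).

-5*log(5) - log(2) + 5*log(3)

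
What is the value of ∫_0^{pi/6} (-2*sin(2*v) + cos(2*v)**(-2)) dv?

An antiderivative is F(v) = cos(2*v) + tan(2*v)/2.
Then F(pi/6) - F(0) = (1/2 + sqrt(3)/2) - (1) = -1/2 + sqrt(3)/2.

-1/2 + sqrt(3)/2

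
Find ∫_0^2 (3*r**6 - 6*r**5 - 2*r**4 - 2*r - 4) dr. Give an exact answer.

-1188/35

By the power rule, an antiderivative is F(r) = 3*r**7/7 - r**6 - 2*r**5/5 - r**2 - 4*r.
Then F(2) - F(0) = (-1188/35) - (0) = -1188/35.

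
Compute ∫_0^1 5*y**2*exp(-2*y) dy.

5/4 - 25*exp(-2)/4

Integrate by parts twice (u = y^2, dv = 5*exp(-2*y) dy).
An antiderivative is F(y) = (-10*y**2 - 10*y - 5)*exp(-2*y)/4.
Then F(1) - F(0) = (-25*exp(-2)/4) - (-5/4) = 5/4 - 25*exp(-2)/4.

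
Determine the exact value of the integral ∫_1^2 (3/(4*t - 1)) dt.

An antiderivative is F(t) = 3*log(4*t - 1)/4.
Then F(2) - F(1) = (3*log(7)/4) - (3*log(3)/4) = -3*log(3)/4 + 3*log(7)/4.

-3*log(3)/4 + 3*log(7)/4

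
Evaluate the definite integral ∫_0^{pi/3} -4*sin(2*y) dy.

-3

An antiderivative is F(y) = 2*cos(2*y).
Then F(pi/3) - F(0) = (-1) - (2) = -3.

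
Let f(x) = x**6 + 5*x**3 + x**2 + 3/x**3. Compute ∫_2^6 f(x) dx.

By the power rule, an antiderivative is F(x) = x**7/7 + 5*x**4/4 + x**3/3 - 3/(2*x**2).
Then F(6) - F(2) = (7002713/168) - (6817/168) = 874487/21.

874487/21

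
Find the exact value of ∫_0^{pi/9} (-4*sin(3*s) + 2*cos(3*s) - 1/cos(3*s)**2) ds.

An antiderivative is F(s) = 2*sin(3*s)/3 + 4*cos(3*s)/3 - tan(3*s)/3.
Then F(pi/9) - F(0) = (2/3) - (4/3) = -2/3.

-2/3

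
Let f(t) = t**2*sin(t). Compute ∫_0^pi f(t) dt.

Integrate by parts twice (u = t^2, dv = sin(t) dt).
An antiderivative is F(t) = -t**2*cos(t) + 2*t*sin(t) + 2*cos(t).
Then F(pi) - F(0) = (-2 + pi**2) - (2) = -4 + pi**2.

-4 + pi**2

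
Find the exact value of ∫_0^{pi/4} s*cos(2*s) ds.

-1/4 + pi/8

Integrate by parts once (u = s, dv = cos(2*s) ds).
An antiderivative is F(s) = s*sin(2*s)/2 + cos(2*s)/4.
Then F(pi/4) - F(0) = (pi/8) - (1/4) = -1/4 + pi/8.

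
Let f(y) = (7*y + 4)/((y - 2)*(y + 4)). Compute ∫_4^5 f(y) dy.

Factor the denominator: y**2 + 2*y - 8 = (y + 4)(y - 2).
Partial fractions: (7*y + 4)/((y - 2)*(y + 4)) = 4/(y + 4) + 3/(y - 2).
An antiderivative is F(y) = 3*log(y - 2) + 4*log(y + 4).
Then F(5) - F(4) = (11*log(3)) - (15*log(2)) = -15*log(2) + 11*log(3).

-15*log(2) + 11*log(3)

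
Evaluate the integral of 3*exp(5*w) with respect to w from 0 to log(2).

Let u = exp(w), so du = exp(w) dw. When w = 0, u = 1; when w = log(2), u = 2.
The integral becomes 3·∫ u**4 du from 1 to 2, with antiderivative 3*u**5/5.
Back in w: F(w) = 3*exp(5*w)/5.
Then F(log(2)) - F(0) = (96/5) - (3/5) = 93/5.

93/5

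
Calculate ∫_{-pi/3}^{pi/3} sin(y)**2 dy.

-sqrt(3)/4 + pi/3

Use the identity sin^2(y) = (1 - cos(2*y))/2.
An antiderivative is F(y) = y/2 - sin(2*y)/4.
Then F(pi/3) - F(-pi/3) = (-sqrt(3)/8 + pi/6) - (-pi/6 + sqrt(3)/8) = -sqrt(3)/4 + pi/3.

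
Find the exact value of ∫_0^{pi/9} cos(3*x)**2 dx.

Use the identity cos^2(3*x) = (1 + cos(6*x))/2.
An antiderivative is F(x) = x/2 + sin(6*x)/12.
Then F(pi/9) - F(0) = (sqrt(3)/24 + pi/18) - (0) = sqrt(3)/24 + pi/18.

sqrt(3)/24 + pi/18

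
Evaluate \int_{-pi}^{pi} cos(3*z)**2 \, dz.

pi

Use the identity cos^2(3*z) = (1 + cos(6*z))/2.
An antiderivative is F(z) = z/2 + sin(6*z)/12.
Then F(pi) - F(-pi) = (pi/2) - (-pi/2) = pi.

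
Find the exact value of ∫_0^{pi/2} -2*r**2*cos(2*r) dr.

Integrate by parts twice (u = r^2, dv = -2*cos(2*r) dr).
An antiderivative is F(r) = -r**2*sin(2*r) - r*cos(2*r) + sin(2*r)/2.
Then F(pi/2) - F(0) = (pi/2) - (0) = pi/2.

pi/2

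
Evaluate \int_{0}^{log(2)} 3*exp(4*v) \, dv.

45/4

Let u = exp(v), so du = exp(v) dv. When v = 0, u = 1; when v = log(2), u = 2.
The integral becomes 3·∫ u**3 du from 1 to 2, with antiderivative 3*u**4/4.
Back in v: F(v) = 3*exp(4*v)/4.
Then F(log(2)) - F(0) = (12) - (3/4) = 45/4.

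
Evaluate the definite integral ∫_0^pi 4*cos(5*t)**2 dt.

2*pi

Use the identity cos^2(5*t) = (1 + cos(10*t))/2.
An antiderivative is F(t) = 2*t + sin(10*t)/5.
Then F(pi) - F(0) = (2*pi) - (0) = 2*pi.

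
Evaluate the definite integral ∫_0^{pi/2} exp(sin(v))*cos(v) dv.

Let u = sin(v), so du = cos(v) dv. When v = 0, u = 0; when v = pi/2, u = 1.
The integral becomes ∫ exp(u) du from 0 to 1, with antiderivative exp(u).
Back in v: F(v) = exp(sin(v)).
Then F(pi/2) - F(0) = (E) - (1) = -1 + E.

-1 + E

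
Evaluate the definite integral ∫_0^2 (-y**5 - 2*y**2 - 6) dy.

By the power rule, an antiderivative is F(y) = -y**6/6 - 2*y**3/3 - 6*y.
Then F(2) - F(0) = (-28) - (0) = -28.

-28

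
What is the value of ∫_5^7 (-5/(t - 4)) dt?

-5*log(3)

An antiderivative is F(t) = -5*log(t - 4).
Then F(7) - F(5) = (-5*log(3)) - (0) = -5*log(3).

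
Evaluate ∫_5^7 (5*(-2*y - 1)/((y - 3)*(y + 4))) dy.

Factor the denominator: y**2 + y - 12 = (y + 4)(y - 3).
Partial fractions: 5*(-2*y - 1)/((y - 3)*(y + 4)) = -5/(y + 4) - 5/(y - 3).
An antiderivative is F(y) = -5*log(y - 3) - 5*log(y + 4).
Then F(7) - F(5) = (-5*log(11) - 10*log(2)) - (-10*log(3) - 5*log(2)) = -5*log(11) - 5*log(2) + 10*log(3).

-5*log(11) - 5*log(2) + 10*log(3)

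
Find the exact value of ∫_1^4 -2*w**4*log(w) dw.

Integrate by parts once (u = ln w, dv = -2*w**4 dw).
An antiderivative is F(w) = -2*w**5*(5*log(w) - 1)/25.
Then F(4) - F(1) = (2048/25 - 4096*log(2)/5) - (2/25) = 2046/25 - 4096*log(2)/5.

2046/25 - 4096*log(2)/5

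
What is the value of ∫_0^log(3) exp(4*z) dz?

Let u = exp(z), so du = exp(z) dz. When z = 0, u = 1; when z = log(3), u = 3.
The integral becomes ∫ u**3 du from 1 to 3, with antiderivative u**4/4.
Back in z: F(z) = exp(4*z)/4.
Then F(log(3)) - F(0) = (81/4) - (1/4) = 20.

20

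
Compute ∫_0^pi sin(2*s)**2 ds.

Use the identity sin^2(2*s) = (1 - cos(4*s))/2.
An antiderivative is F(s) = s/2 - sin(4*s)/8.
Then F(pi) - F(0) = (pi/2) - (0) = pi/2.

pi/2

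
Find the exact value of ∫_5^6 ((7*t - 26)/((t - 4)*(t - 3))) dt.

Factor the denominator: t**2 - 7*t + 12 = (t - 3)(t - 4).
Partial fractions: (7*t - 26)/((t - 4)*(t - 3)) = 5/(t - 3) + 2/(t - 4).
An antiderivative is F(t) = 2*log(t - 4) + 5*log(t - 3).
Then F(6) - F(5) = (2*log(2) + 5*log(3)) - (log(32)) = -3*log(2) + 5*log(3).

-3*log(2) + 5*log(3)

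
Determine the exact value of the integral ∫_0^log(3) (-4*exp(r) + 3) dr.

An antiderivative is F(r) = 3*r - 4*exp(r).
Then F(log(3)) - F(0) = (-12 + 3*log(3)) - (-4) = -8 + log(27).

-8 + log(27)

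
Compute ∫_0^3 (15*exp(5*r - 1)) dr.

Let u = 5*r - 1, so du = 5 dr. When r = 0, u = -1; when r = 3, u = 14.
The integral becomes 3·∫ exp(u) du from -1 to 14, with antiderivative 3*exp(u).
Back in r: F(r) = 3*exp(5*r - 1).
Then F(3) - F(0) = (3*exp(14)) - (3*exp(-1)) = -(3 - 3*exp(15))*exp(-1).

-(3 - 3*exp(15))*exp(-1)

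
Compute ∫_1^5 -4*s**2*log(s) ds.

496/9 - 500*log(5)/3

Integrate by parts once (u = ln s, dv = -4*s**2 ds).
An antiderivative is F(s) = -4*s**3*(3*log(s) - 1)/9.
Then F(5) - F(1) = (500/9 - 500*log(5)/3) - (4/9) = 496/9 - 500*log(5)/3.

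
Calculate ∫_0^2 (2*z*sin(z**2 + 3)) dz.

Let u = z**2 + 3, so du = 2*z dz. When z = 0, u = 3; when z = 2, u = 7.
The integral becomes ∫ sin(u) du from 3 to 7, with antiderivative -cos(u).
Back in z: F(z) = -cos(z**2 + 3).
Then F(2) - F(0) = (-cos(7)) - (-cos(3)) = cos(3) - cos(7).

cos(3) - cos(7)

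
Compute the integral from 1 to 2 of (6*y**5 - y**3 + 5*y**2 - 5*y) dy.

761/12

By the power rule, an antiderivative is F(y) = y**6 - y**4/4 + 5*y**3/3 - 5*y**2/2.
Then F(2) - F(1) = (190/3) - (-1/12) = 761/12.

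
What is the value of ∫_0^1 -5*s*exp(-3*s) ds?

-5/9 + 20*exp(-3)/9

Integrate by parts once (u = s, dv = -5*exp(-3*s) ds).
An antiderivative is F(s) = (15*s + 5)*exp(-3*s)/9.
Then F(1) - F(0) = (20*exp(-3)/9) - (5/9) = -5/9 + 20*exp(-3)/9.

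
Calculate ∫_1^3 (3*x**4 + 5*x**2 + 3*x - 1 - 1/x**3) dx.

8914/45

By the power rule, an antiderivative is F(x) = 3*x**5/5 + 5*x**3/3 + 3*x**2/2 - x + 1/(2*x**2).
Then F(3) - F(1) = (9061/45) - (49/15) = 8914/45.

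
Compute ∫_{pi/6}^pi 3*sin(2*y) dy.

An antiderivative is F(y) = -3*cos(2*y)/2.
Then F(pi) - F(pi/6) = (-3/2) - (-3/4) = -3/4.

-3/4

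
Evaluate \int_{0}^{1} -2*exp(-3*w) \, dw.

-2/3 + 2*exp(-3)/3

An antiderivative is F(w) = 2*exp(-3*w)/3.
Then F(1) - F(0) = (2*exp(-3)/3) - (2/3) = -2/3 + 2*exp(-3)/3.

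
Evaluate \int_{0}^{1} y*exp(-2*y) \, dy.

Integrate by parts once (u = y, dv = exp(-2*y) dy).
An antiderivative is F(y) = (-2*y - 1)*exp(-2*y)/4.
Then F(1) - F(0) = (-3*exp(-2)/4) - (-1/4) = (-3 + exp(2))*exp(-2)/4.

(-3 + exp(2))*exp(-2)/4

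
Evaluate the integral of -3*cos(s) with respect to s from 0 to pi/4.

-3*sqrt(2)/2

An antiderivative is F(s) = -3*sin(s).
Then F(pi/4) - F(0) = (-3*sqrt(2)/2) - (0) = -3*sqrt(2)/2.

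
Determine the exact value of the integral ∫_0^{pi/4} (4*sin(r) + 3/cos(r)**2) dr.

An antiderivative is F(r) = -4*cos(r) + 3*tan(r).
Then F(pi/4) - F(0) = (3 - 2*sqrt(2)) - (-4) = 7 - 2*sqrt(2).

7 - 2*sqrt(2)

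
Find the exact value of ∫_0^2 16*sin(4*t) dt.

Let u = 4*t, so du = 4 dt. When t = 0, u = 0; when t = 2, u = 8.
The integral becomes 4·∫ sin(u) du from 0 to 8, with antiderivative -4*cos(u).
Back in t: F(t) = -4*cos(4*t).
Then F(2) - F(0) = (-4*cos(8)) - (-4) = 4 - 4*cos(8).

4 - 4*cos(8)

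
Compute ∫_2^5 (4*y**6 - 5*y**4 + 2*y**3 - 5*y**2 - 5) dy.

581997/14

By the power rule, an antiderivative is F(y) = 4*y**7/7 - y**5 + y**4/2 - 5*y**3/3 - 5*y.
Then F(5) - F(2) = (1747075/42) - (542/21) = 581997/14.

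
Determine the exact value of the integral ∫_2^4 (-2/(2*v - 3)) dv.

-log(5)

An antiderivative is F(v) = -log(2*v - 3).
Then F(4) - F(2) = (-log(5)) - (0) = -log(5).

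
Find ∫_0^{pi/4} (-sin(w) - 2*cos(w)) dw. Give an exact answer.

-1 - sqrt(2)/2

An antiderivative is F(w) = -2*sin(w) + cos(w).
Then F(pi/4) - F(0) = (-sqrt(2)/2) - (1) = -1 - sqrt(2)/2.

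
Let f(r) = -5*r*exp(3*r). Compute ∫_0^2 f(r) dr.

-25*exp(6)/9 - 5/9

Integrate by parts once (u = r, dv = -5*exp(3*r) dr).
An antiderivative is F(r) = (-15*r + 5)*exp(3*r)/9.
Then F(2) - F(0) = (-25*exp(6)/9) - (5/9) = -25*exp(6)/9 - 5/9.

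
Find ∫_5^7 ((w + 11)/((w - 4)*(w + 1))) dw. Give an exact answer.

-4*log(2) + 5*log(3)

Factor the denominator: w**2 - 3*w - 4 = (w + 1)(w - 4).
Partial fractions: (w + 11)/((w - 4)*(w + 1)) = -2/(w + 1) + 3/(w - 4).
An antiderivative is F(w) = 3*log(w - 4) - 2*log(w + 1).
Then F(7) - F(5) = (log(27/64)) - (-log(36)) = -4*log(2) + 5*log(3).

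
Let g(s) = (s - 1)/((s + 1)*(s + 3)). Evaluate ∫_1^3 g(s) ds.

Factor the denominator: s**2 + 4*s + 3 = (s + 3)(s + 1).
Partial fractions: (s - 1)/((s + 1)*(s + 3)) = 2/(s + 3) - 1/(s + 1).
An antiderivative is F(s) = -log(s + 1) + 2*log(s + 3).
Then F(3) - F(1) = (log(9)) - (log(8)) = log(9/8).

log(9/8)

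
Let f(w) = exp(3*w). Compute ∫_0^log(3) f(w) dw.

26/3

Let u = exp(w), so du = exp(w) dw. When w = 0, u = 1; when w = log(3), u = 3.
The integral becomes ∫ u**2 du from 1 to 3, with antiderivative u**3/3.
Back in w: F(w) = exp(3*w)/3.
Then F(log(3)) - F(0) = (9) - (1/3) = 26/3.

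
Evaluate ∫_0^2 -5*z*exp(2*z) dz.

-15*exp(4)/4 - 5/4

Integrate by parts once (u = z, dv = -5*exp(2*z) dz).
An antiderivative is F(z) = (-10*z + 5)*exp(2*z)/4.
Then F(2) - F(0) = (-15*exp(4)/4) - (5/4) = -15*exp(4)/4 - 5/4.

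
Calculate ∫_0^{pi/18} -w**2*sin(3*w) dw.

-sqrt(3)/27 - pi/162 + sqrt(3)*pi**2/1944 + 2/27

Integrate by parts twice (u = w^2, dv = -sin(3*w) dw).
An antiderivative is F(w) = w**2*cos(3*w)/3 - 2*w*sin(3*w)/9 - 2*cos(3*w)/27.
Then F(pi/18) - F(0) = (-sqrt(3)/27 - pi/162 + sqrt(3)*pi**2/1944) - (-2/27) = -sqrt(3)/27 - pi/162 + sqrt(3)*pi**2/1944 + 2/27.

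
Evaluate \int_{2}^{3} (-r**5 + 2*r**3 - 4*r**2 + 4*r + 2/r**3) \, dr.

By the power rule, an antiderivative is F(r) = -r**6/6 + r**4/2 - 4*r**3/3 + 2*r**2 - 1/r**2.
Then F(3) - F(2) = (-892/9) - (-67/12) = -3367/36.

-3367/36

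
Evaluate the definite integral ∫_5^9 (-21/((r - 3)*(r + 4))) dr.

Factor the denominator: r**2 + r - 12 = (r + 4)(r - 3).
Partial fractions: -21/((r - 3)*(r + 4)) = 3/(r + 4) - 3/(r - 3).
An antiderivative is F(r) = -3*log(r - 3) + 3*log(r + 4).
Then F(9) - F(5) = (-3*log(3) - 3*log(2) + 3*log(13)) - (-3*log(2) + 6*log(3)) = -9*log(3) + 3*log(13).

-9*log(3) + 3*log(13)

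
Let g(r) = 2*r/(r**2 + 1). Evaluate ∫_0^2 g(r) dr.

log(5)

Let u = r**2 + 1, so du = 2*r dr. When r = 0, u = 1; when r = 2, u = 5.
The integral becomes ∫ 1/u du from 1 to 5, with antiderivative log(u).
Back in r: F(r) = log(r**2 + 1).
Then F(2) - F(0) = (log(5)) - (0) = log(5).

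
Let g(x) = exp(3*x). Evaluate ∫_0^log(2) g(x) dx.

7/3

Let u = exp(x), so du = exp(x) dx. When x = 0, u = 1; when x = log(2), u = 2.
The integral becomes ∫ u**2 du from 1 to 2, with antiderivative u**3/3.
Back in x: F(x) = exp(3*x)/3.
Then F(log(2)) - F(0) = (8/3) - (1/3) = 7/3.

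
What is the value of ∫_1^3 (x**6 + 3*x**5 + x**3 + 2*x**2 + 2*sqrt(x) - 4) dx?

By the power rule, an antiderivative is F(x) = x**7/7 + x**6/2 + x**4/4 + 4*x**(3/2)/3 + 2*x**3/3 - 4*x.
Then F(3) - F(1) = (4*sqrt(3) + 19689/28) - (-31/28) = 4*sqrt(3) + 4930/7.

4*sqrt(3) + 4930/7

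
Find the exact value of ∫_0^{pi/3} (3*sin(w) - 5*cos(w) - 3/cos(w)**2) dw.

An antiderivative is F(w) = -5*sin(w) - 3*cos(w) - 3*tan(w).
Then F(pi/3) - F(0) = (-11*sqrt(3)/2 - 3/2) - (-3) = 3/2 - 11*sqrt(3)/2.

3/2 - 11*sqrt(3)/2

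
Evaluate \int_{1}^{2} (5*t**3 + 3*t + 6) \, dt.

By the power rule, an antiderivative is F(t) = 5*t**4/4 + 3*t**2/2 + 6*t.
Then F(2) - F(1) = (38) - (35/4) = 117/4.

117/4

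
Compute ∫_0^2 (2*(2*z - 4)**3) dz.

-64

Let u = 2*z - 4, so du = 2 dz. When z = 0, u = -4; when z = 2, u = 0.
The integral becomes ∫ u**3 du from -4 to 0, with antiderivative u**4/4.
Back in z: F(z) = (2*z - 4)**4/4.
Then F(2) - F(0) = (0) - (64) = -64.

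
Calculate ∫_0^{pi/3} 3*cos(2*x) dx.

3*sqrt(3)/4

An antiderivative is F(x) = 3*sin(2*x)/2.
Then F(pi/3) - F(0) = (3*sqrt(3)/4) - (0) = 3*sqrt(3)/4.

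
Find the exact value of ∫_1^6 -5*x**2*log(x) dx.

Integrate by parts once (u = ln x, dv = -5*x**2 dx).
An antiderivative is F(x) = -5*x**3*(3*log(x) - 1)/9.
Then F(6) - F(1) = (-360*log(3) - 360*log(2) + 120) - (5/9) = -360*log(3) - 360*log(2) + 1075/9.

-360*log(3) - 360*log(2) + 1075/9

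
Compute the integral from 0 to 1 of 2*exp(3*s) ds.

An antiderivative is F(s) = 2*exp(3*s)/3.
Then F(1) - F(0) = (2*exp(3)/3) - (2/3) = -2/3 + 2*exp(3)/3.

-2/3 + 2*exp(3)/3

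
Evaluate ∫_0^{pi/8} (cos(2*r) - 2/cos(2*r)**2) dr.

An antiderivative is F(r) = sin(2*r)/2 - tan(2*r).
Then F(pi/8) - F(0) = (-1 + sqrt(2)/4) - (0) = -1 + sqrt(2)/4.

-1 + sqrt(2)/4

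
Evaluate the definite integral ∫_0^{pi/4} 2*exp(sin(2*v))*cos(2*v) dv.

-1 + E

Let u = sin(2*v), so du = 2*cos(2*v) dv. When v = 0, u = 0; when v = pi/4, u = 1.
The integral becomes ∫ exp(u) du from 0 to 1, with antiderivative exp(u).
Back in v: F(v) = exp(sin(2*v)).
Then F(pi/4) - F(0) = (E) - (1) = -1 + E.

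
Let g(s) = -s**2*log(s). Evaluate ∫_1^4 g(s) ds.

Integrate by parts once (u = ln s, dv = -s**2 ds).
An antiderivative is F(s) = -s**3*(3*log(s) - 1)/9.
Then F(4) - F(1) = (64/9 - 128*log(2)/3) - (1/9) = 7 - 128*log(2)/3.

7 - 128*log(2)/3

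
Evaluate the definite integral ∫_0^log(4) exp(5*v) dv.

1023/5

Let u = exp(v), so du = exp(v) dv. When v = 0, u = 1; when v = log(4), u = 4.
The integral becomes ∫ u**4 du from 1 to 4, with antiderivative u**5/5.
Back in v: F(v) = exp(5*v)/5.
Then F(log(4)) - F(0) = (1024/5) - (1/5) = 1023/5.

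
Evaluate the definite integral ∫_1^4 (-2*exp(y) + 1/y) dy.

An antiderivative is F(y) = -2*exp(y) + log(y).
Then F(4) - F(1) = (-2*exp(4) + log(4)) - (-2*exp(1)) = -2*exp(4) + 2*log(2) + 2*exp(1).

-2*exp(4) + 2*log(2) + 2*exp(1)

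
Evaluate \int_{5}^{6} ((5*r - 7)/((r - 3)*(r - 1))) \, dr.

-6*log(2) + log(5) + 4*log(3)

Factor the denominator: r**2 - 4*r + 3 = (r - 1)(r - 3).
Partial fractions: (5*r - 7)/((r - 3)*(r - 1)) = 1/(r - 1) + 4/(r - 3).
An antiderivative is F(r) = 4*log(r - 3) + log(r - 1).
Then F(6) - F(5) = (log(5) + 4*log(3)) - (log(64)) = -6*log(2) + log(5) + 4*log(3).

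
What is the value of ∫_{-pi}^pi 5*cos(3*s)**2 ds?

5*pi

Use the identity cos^2(3*s) = (1 + cos(6*s))/2.
An antiderivative is F(s) = 5*s/2 + 5*sin(6*s)/12.
Then F(pi) - F(-pi) = (5*pi/2) - (-5*pi/2) = 5*pi.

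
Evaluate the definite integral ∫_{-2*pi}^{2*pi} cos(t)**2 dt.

Use the identity cos^2(t) = (1 + cos(2*t))/2.
An antiderivative is F(t) = t/2 + sin(2*t)/4.
Then F(2*pi) - F(-2*pi) = (pi) - (-pi) = 2*pi.

2*pi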